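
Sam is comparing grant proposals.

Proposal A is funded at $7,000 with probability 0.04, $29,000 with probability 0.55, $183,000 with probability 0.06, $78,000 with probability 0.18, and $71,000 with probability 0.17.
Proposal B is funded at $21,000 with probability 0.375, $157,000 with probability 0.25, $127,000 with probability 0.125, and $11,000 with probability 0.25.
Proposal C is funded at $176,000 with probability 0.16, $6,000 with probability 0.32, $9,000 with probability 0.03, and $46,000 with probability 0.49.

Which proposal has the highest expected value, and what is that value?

Proposal A = 0.04 × 7000 + 0.55 × 29000 + 0.06 × 183000 + 0.18 × 78000 + 0.17 × 71000 = 280 + 15950 + 10980 + 14040 + 12070 = 53320
Proposal B = 0.375 × 21000 + 0.25 × 157000 + 0.125 × 127000 + 0.25 × 11000 = 7875 + 39250 + 15875 + 2750 = 65750
Proposal C = 0.16 × 176000 + 0.32 × 6000 + 0.03 × 9000 + 0.49 × 46000 = 28160 + 1920 + 270 + 22540 = 52890

Proposal B ($65,750)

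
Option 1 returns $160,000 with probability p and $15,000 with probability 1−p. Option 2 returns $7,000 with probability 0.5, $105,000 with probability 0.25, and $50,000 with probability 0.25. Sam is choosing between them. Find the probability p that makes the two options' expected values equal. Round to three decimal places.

EV(Option 2) = 0.5 × 7000 + 0.25 × 105000 + 0.25 × 50000 = 3500 + 26250 + 12500 = 42250
p·160000 + (1−p)·15000 = 42250
145000p + 15000 = 42250
p = (42250 − 15000) / 145000

p = 0.188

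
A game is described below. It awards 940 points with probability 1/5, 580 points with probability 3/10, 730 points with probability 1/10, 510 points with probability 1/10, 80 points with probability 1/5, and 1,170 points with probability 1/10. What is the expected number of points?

619 points

EV = 1/5 × 940 + 3/10 × 580 + 1/10 × 730 + 1/10 × 510 + 1/5 × 80 + 1/10 × 1170 = 188 + 174 + 73 + 51 + 16 + 117 = 619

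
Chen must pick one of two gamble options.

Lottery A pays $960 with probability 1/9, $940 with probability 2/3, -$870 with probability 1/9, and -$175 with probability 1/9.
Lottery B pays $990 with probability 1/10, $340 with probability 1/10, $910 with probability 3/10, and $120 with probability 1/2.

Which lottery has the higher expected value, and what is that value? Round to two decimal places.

Lottery A = 1/9 × 960 + 2/3 × 940 + 1/9 × (-870) + 1/9 × (-175) = 106.6667 + 626.6667 − 96.6667 − 19.4444 = 617.2222
Lottery B = 1/10 × 990 + 1/10 × 340 + 3/10 × 910 + 1/2 × 120 = 99 + 34 + 273 + 60 = 466

Lottery A ($617.22)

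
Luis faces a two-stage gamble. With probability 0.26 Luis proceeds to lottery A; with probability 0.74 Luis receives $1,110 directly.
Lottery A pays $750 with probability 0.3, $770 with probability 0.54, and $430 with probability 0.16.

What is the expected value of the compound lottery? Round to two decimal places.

$1,005.90

EV(A) = 0.3 × 750 + 0.54 × 770 + 0.16 × 430 = 225 + 415.8 + 68.8 = 709.6
Branch B: 1110 (certain)
Overall = 0.26 × 709.6 + 0.74 × 1110 = 184.496 + 821.4 = 1005.896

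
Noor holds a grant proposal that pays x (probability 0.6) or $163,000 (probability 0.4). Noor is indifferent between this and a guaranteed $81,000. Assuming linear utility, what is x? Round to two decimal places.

0.6·x + 0.4·163000 = 81000
0.6·x = 81000 − 65200 = 15800
x = 15800 / 0.6 = 26333.3333

x = $26,333.33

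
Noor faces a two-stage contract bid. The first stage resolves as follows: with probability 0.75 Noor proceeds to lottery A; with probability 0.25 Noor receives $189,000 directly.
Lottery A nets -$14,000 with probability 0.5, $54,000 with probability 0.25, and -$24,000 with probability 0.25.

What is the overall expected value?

EV(A) = 0.5 × (-14000) + 0.25 × 54000 + 0.25 × (-24000) = -7000 + 13500 − 6000 = 500
Branch B: 189000 (certain)
Overall = 0.75 × 500 + 0.25 × 189000 = 375 + 47250 = 47625

$47,625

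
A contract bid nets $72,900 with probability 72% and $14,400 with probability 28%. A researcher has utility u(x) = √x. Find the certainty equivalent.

$51,984

E[u] = 0.72·√72900 + 0.28·√14400 = 0.72·270 + 0.28·120 = 228
CE = (228)² = 51984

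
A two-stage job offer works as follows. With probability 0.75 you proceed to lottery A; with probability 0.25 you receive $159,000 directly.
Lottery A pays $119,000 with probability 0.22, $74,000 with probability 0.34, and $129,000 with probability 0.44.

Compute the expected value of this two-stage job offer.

EV(A) = 0.22 × 119000 + 0.34 × 74000 + 0.44 × 129000 = 26180 + 25160 + 56760 = 108100
Branch B: 159000 (certain)
Overall = 0.75 × 108100 + 0.25 × 159000 = 81075 + 39750 = 120825

$120,825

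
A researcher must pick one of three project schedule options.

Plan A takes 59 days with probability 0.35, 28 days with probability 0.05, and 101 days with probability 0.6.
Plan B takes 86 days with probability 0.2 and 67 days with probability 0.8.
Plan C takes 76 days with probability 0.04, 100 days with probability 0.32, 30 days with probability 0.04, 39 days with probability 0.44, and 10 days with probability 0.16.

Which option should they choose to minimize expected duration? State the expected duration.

Plan A = 0.35 × 59 + 0.05 × 28 + 0.6 × 101 = 20.65 + 1.4 + 60.6 = 82.65
Plan B = 0.2 × 86 + 0.8 × 67 = 17.2 + 53.6 = 70.8
Plan C = 0.04 × 76 + 0.32 × 100 + 0.04 × 30 + 0.44 × 39 + 0.16 × 10 = 3.04 + 32 + 1.2 + 17.16 + 1.6 = 55

Plan C (55 days)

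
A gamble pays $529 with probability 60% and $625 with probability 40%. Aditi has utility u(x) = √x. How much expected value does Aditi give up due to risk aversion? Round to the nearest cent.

$0.96

E[u] = 0.6·√529 + 0.4·√625 = 0.6·23 + 0.4·25 = 23.8
CE = (23.8)² = 566.44
Risk premium = EV − CE = 567.4 − 566.44 = 0.96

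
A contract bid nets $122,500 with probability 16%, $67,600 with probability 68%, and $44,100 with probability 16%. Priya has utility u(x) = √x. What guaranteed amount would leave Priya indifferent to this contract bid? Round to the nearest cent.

$70,968.96

E[u] = 0.16·√122500 + 0.68·√67600 + 0.16·√44100 = 0.16·350 + 0.68·260 + 0.16·210 = 266.4
CE = (266.4)² = 70968.96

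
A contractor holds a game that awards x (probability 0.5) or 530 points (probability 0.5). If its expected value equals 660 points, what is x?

x = 790 points

0.5·x + 0.5·530 = 660
0.5·x = 660 − 265 = 395
x = 395 / 0.5 = 790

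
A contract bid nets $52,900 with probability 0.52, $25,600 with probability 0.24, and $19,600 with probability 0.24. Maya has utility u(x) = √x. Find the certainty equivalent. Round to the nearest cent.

$36,710.56

E[u] = 0.52·√52900 + 0.24·√25600 + 0.24·√19600 = 0.52·230 + 0.24·160 + 0.24·140 = 191.6
CE = (191.6)² = 36710.56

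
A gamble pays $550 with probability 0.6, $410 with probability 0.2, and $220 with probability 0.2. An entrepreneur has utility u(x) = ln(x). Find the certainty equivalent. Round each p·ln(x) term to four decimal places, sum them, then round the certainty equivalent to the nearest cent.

$431.77

E[u] = 0.6·ln(550) + 0.2·ln(410) + 0.2·ln(220) = 3.7860 + 1.2032 + 1.0787 = 6.0679
CE = e^6.0679 ≈ 431.77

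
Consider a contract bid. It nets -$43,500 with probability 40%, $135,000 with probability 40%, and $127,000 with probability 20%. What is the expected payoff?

$62,000

EV = 0.4 × (-43500) + 0.4 × 135000 + 0.2 × 127000 = -17400 + 54000 + 25400 = 62000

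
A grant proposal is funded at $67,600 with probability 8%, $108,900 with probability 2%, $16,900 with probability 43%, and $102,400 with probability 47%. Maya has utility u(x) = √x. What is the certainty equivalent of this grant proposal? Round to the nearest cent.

$54,615.69

E[u] = 0.08·√67600 + 0.02·√108900 + 0.43·√16900 + 0.47·√102400 = 0.08·260 + 0.02·330 + 0.43·130 + 0.47·320 = 233.7
CE = (233.7)² = 54615.69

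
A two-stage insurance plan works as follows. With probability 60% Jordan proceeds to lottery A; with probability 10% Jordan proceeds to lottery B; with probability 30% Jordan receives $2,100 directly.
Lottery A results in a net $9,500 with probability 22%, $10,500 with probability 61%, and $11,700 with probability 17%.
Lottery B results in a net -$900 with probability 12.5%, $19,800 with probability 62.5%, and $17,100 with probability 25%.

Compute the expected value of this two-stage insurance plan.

$8,574.15

EV(A) = 0.22 × 9500 + 0.61 × 10500 + 0.17 × 11700 = 2090 + 6405 + 1989 = 10484
EV(B) = 0.125 × (-900) + 0.625 × 19800 + 0.25 × 17100 = -112.5 + 12375 + 4275 = 16537.5
Branch C: 2100 (certain)
Overall = 0.6 × 10484 + 0.1 × 16537.5 + 0.3 × 2100 = 6290.4 + 1653.75 + 630 = 8574.15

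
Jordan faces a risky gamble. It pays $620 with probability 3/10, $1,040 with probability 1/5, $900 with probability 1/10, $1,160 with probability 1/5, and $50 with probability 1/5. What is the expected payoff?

EV = 3/10 × 620 + 1/5 × 1040 + 1/10 × 900 + 1/5 × 1160 + 1/5 × 50 = 186 + 208 + 90 + 232 + 10 = 726

$726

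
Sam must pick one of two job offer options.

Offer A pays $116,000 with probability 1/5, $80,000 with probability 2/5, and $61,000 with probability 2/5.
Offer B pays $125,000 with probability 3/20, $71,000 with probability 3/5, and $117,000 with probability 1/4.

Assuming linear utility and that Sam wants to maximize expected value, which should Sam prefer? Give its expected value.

Offer B ($90,600)

Offer A = 1/5 × 116000 + 2/5 × 80000 + 2/5 × 61000 = 23200 + 32000 + 24400 = 79600
Offer B = 3/20 × 125000 + 3/5 × 71000 + 1/4 × 117000 = 18750 + 42600 + 29250 = 90600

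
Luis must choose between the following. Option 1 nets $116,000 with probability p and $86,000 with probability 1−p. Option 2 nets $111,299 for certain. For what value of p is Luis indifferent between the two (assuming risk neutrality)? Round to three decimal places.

p = 0.843

p·116000 + (1−p)·86000 = 111299
30000p + 86000 = 111299
p = (111299 − 86000) / 30000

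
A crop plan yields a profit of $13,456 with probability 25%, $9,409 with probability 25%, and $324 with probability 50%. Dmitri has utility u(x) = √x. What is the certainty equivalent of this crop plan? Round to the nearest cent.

$3,875.06

E[u] = 0.25·√13456 + 0.25·√9409 + 0.5·√324 = 0.25·116 + 0.25·97 + 0.5·18 = 62.25
CE = (62.25)² = 3875.0625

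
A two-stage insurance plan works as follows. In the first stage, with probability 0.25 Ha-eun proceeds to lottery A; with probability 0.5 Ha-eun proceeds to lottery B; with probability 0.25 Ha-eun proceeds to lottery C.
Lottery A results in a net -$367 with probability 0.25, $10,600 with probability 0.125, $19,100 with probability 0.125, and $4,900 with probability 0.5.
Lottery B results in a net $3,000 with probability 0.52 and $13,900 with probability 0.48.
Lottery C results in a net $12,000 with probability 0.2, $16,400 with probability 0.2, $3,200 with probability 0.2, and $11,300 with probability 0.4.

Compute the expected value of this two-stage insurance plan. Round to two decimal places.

$8,343.69

EV(A) = 0.25 × (-367) + 0.125 × 10600 + 0.125 × 19100 + 0.5 × 4900 = -91.75 + 1325 + 2387.5 + 2450 = 6070.75
EV(B) = 0.52 × 3000 + 0.48 × 13900 = 1560 + 6672 = 8232
EV(C) = 0.2 × 12000 + 0.2 × 16400 + 0.2 × 3200 + 0.4 × 11300 = 2400 + 3280 + 640 + 4520 = 10840
Overall = 0.25 × 6070.75 + 0.5 × 8232 + 0.25 × 10840 = 1517.6875 + 4116 + 2710 = 8343.6875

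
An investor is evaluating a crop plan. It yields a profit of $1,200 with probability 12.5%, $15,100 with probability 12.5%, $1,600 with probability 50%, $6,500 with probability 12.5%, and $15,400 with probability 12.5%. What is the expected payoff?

EV = 0.125 × 1200 + 0.125 × 15100 + 0.5 × 1600 + 0.125 × 6500 + 0.125 × 15400 = 150 + 1887.5 + 800 + 812.5 + 1925 = 5575

$5,575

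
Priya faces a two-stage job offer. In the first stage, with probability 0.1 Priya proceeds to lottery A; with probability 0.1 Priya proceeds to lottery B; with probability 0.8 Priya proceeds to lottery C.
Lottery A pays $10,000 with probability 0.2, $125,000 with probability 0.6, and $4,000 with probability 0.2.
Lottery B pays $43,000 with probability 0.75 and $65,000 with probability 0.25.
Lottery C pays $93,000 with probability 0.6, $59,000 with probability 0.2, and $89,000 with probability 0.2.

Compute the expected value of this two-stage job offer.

EV(A) = 0.2 × 10000 + 0.6 × 125000 + 0.2 × 4000 = 2000 + 75000 + 800 = 77800
EV(B) = 0.75 × 43000 + 0.25 × 65000 = 32250 + 16250 = 48500
EV(C) = 0.6 × 93000 + 0.2 × 59000 + 0.2 × 89000 = 55800 + 11800 + 17800 = 85400
Overall = 0.1 × 77800 + 0.1 × 48500 + 0.8 × 85400 = 7780 + 4850 + 68320 = 80950

$80,950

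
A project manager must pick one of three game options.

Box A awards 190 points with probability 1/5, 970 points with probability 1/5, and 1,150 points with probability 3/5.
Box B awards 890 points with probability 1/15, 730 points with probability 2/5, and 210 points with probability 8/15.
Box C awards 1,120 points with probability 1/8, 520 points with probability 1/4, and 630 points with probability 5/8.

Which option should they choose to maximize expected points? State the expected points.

Box A = 1/5 × 190 + 1/5 × 970 + 3/5 × 1150 = 38 + 194 + 690 = 922
Box B = 1/15 × 890 + 2/5 × 730 + 8/15 × 210 = 59.3333 + 292 + 112 = 463.3333
Box C = 1/8 × 1120 + 1/4 × 520 + 5/8 × 630 = 140 + 130 + 393.75 = 663.75

Box A (922 points)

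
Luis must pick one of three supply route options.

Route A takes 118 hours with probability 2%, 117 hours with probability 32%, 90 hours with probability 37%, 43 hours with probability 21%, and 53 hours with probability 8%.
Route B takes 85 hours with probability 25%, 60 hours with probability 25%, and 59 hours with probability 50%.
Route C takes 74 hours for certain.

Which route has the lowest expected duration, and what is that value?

Route A = 0.02 × 118 + 0.32 × 117 + 0.37 × 90 + 0.21 × 43 + 0.08 × 53 = 2.36 + 37.44 + 33.3 + 9.03 + 4.24 = 86.37
Route B = 0.25 × 85 + 0.25 × 60 + 0.5 × 59 = 21.25 + 15 + 29.5 = 65.75
Route C: 74 (certain)

Route B (65.75 hours)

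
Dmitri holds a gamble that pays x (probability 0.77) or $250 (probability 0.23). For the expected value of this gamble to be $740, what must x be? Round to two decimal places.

x = $886.36

0.77·x + 0.23·250 = 740
0.77·x = 740 − 57.5 = 682.5
x = 682.5 / 0.77 = 886.3636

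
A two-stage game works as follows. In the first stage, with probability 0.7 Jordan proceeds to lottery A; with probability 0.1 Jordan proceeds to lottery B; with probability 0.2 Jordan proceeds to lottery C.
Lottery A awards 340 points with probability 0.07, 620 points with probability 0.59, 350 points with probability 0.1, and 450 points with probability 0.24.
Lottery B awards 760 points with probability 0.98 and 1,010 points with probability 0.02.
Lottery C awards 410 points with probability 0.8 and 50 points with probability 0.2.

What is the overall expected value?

EV(A) = 0.07 × 340 + 0.59 × 620 + 0.1 × 350 + 0.24 × 450 = 23.8 + 365.8 + 35 + 108 = 532.6
EV(B) = 0.98 × 760 + 0.02 × 1010 = 744.8 + 20.2 = 765
EV(C) = 0.8 × 410 + 0.2 × 50 = 328 + 10 = 338
Overall = 0.7 × 532.6 + 0.1 × 765 + 0.2 × 338 = 372.82 + 76.5 + 67.6 = 516.92

516.92 points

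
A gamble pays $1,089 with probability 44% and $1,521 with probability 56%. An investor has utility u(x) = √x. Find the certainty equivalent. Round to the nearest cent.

E[u] = 0.44·√1089 + 0.56·√1521 = 0.44·33 + 0.56·39 = 36.36
CE = (36.36)² = 1322.0496

$1,322.05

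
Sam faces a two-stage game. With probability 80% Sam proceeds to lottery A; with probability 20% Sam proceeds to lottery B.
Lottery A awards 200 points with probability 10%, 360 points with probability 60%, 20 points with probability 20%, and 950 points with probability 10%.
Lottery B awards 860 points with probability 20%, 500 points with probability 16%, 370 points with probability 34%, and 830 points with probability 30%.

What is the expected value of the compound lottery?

EV(A) = 0.1 × 200 + 0.6 × 360 + 0.2 × 20 + 0.1 × 950 = 20 + 216 + 4 + 95 = 335
EV(B) = 0.2 × 860 + 0.16 × 500 + 0.34 × 370 + 0.3 × 830 = 172 + 80 + 125.8 + 249 = 626.8
Overall = 0.8 × 335 + 0.2 × 626.8 = 268 + 125.36 = 393.36

393.36 points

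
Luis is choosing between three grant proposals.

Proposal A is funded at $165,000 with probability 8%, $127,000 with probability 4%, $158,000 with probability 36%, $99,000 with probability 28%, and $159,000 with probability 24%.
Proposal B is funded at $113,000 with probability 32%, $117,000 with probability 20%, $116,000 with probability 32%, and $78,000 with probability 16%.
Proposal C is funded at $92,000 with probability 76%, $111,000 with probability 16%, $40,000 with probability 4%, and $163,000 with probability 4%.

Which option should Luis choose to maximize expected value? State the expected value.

Proposal A ($141,040)

Proposal A = 0.08 × 165000 + 0.04 × 127000 + 0.36 × 158000 + 0.28 × 99000 + 0.24 × 159000 = 13200 + 5080 + 56880 + 27720 + 38160 = 141040
Proposal B = 0.32 × 113000 + 0.2 × 117000 + 0.32 × 116000 + 0.16 × 78000 = 36160 + 23400 + 37120 + 12480 = 109160
Proposal C = 0.76 × 92000 + 0.16 × 111000 + 0.04 × 40000 + 0.04 × 163000 = 69920 + 17760 + 1600 + 6520 = 95800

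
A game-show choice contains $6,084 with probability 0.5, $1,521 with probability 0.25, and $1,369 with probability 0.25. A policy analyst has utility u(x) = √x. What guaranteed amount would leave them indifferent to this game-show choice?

$3,364

E[u] = 0.5·√6084 + 0.25·√1521 + 0.25·√1369 = 0.5·78 + 0.25·39 + 0.25·37 = 58
CE = (58)² = 3364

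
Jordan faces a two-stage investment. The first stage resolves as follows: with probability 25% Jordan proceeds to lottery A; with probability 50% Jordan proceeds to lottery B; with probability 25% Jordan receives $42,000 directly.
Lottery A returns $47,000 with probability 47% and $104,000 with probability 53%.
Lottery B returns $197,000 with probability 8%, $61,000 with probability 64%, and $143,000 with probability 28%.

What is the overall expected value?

$77,222.50

EV(A) = 0.47 × 47000 + 0.53 × 104000 = 22090 + 55120 = 77210
EV(B) = 0.08 × 197000 + 0.64 × 61000 + 0.28 × 143000 = 15760 + 39040 + 40040 = 94840
Branch C: 42000 (certain)
Overall = 0.25 × 77210 + 0.5 × 94840 + 0.25 × 42000 = 19302.5 + 47420 + 10500 = 77222.5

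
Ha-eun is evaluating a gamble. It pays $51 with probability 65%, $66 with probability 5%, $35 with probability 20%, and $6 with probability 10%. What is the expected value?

$44.05

EV = 0.65 × 51 + 0.05 × 66 + 0.2 × 35 + 0.1 × 6 = 33.15 + 3.3 + 7 + 0.6 = 44.05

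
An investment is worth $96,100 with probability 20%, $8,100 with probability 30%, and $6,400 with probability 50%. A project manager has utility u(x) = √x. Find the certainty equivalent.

E[u] = 0.2·√96100 + 0.3·√8100 + 0.5·√6400 = 0.2·310 + 0.3·90 + 0.5·80 = 129
CE = (129)² = 16641

$16,641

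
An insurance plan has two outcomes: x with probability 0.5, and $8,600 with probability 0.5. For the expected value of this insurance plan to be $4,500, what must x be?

x = $400

0.5·x + 0.5·8600 = 4500
0.5·x = 4500 − 4300 = 200
x = 200 / 0.5 = 400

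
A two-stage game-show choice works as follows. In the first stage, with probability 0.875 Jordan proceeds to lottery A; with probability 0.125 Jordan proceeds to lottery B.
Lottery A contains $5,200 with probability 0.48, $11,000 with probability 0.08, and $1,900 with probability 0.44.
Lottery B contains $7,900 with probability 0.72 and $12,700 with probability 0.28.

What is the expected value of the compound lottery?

EV(A) = 0.48 × 5200 + 0.08 × 11000 + 0.44 × 1900 = 2496 + 880 + 836 = 4212
EV(B) = 0.72 × 7900 + 0.28 × 12700 = 5688 + 3556 = 9244
Overall = 0.875 × 4212 + 0.125 × 9244 = 3685.5 + 1155.5 = 4841

$4,841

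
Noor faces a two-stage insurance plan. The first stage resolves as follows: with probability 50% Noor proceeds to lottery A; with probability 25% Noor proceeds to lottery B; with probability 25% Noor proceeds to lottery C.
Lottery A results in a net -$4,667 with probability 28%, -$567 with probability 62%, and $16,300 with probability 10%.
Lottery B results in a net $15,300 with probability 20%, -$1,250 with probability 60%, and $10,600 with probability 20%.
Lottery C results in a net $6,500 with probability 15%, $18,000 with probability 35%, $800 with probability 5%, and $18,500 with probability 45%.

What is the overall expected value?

$5,003.35

EV(A) = 0.28 × (-4667) + 0.62 × (-567) + 0.1 × 16300 = -1306.76 − 351.54 + 1630 = -28.3
EV(B) = 0.2 × 15300 + 0.6 × (-1250) + 0.2 × 10600 = 3060 − 750 + 2120 = 4430
EV(C) = 0.15 × 6500 + 0.35 × 18000 + 0.05 × 800 + 0.45 × 18500 = 975 + 6300 + 40 + 8325 = 15640
Overall = 0.5 × (-28.3) + 0.25 × 4430 + 0.25 × 15640 = -14.15 + 1107.5 + 3910 = 5003.35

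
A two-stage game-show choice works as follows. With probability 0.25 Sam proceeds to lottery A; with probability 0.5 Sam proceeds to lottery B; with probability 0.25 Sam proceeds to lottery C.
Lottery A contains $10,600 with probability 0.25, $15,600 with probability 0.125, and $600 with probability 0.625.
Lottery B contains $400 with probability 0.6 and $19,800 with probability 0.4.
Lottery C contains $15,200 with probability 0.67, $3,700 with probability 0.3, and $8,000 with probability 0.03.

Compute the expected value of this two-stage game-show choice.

$8,207.25

EV(A) = 0.25 × 10600 + 0.125 × 15600 + 0.625 × 600 = 2650 + 1950 + 375 = 4975
EV(B) = 0.6 × 400 + 0.4 × 19800 = 240 + 7920 = 8160
EV(C) = 0.67 × 15200 + 0.3 × 3700 + 0.03 × 8000 = 10184 + 1110 + 240 = 11534
Overall = 0.25 × 4975 + 0.5 × 8160 + 0.25 × 11534 = 1243.75 + 4080 + 2883.5 = 8207.25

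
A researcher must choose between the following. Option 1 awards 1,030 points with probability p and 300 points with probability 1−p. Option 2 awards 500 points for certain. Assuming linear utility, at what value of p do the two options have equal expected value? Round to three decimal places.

p = 0.274

p·1030 + (1−p)·300 = 500
730p + 300 = 500
p = (500 − 300) / 730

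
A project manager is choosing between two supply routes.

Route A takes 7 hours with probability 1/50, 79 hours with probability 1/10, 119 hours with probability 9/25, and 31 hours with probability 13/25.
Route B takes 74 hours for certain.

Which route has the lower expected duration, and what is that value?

Route A (67 hours)

Route A = 1/50 × 7 + 1/10 × 79 + 9/25 × 119 + 13/25 × 31 = 0.14 + 7.9 + 42.84 + 16.12 = 67
Route B: 74 (certain)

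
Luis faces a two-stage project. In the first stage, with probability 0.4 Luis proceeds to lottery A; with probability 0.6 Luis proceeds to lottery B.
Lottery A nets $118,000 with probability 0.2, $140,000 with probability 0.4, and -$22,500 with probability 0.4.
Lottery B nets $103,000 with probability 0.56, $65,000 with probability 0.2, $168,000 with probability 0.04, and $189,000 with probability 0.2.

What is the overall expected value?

EV(A) = 0.2 × 118000 + 0.4 × 140000 + 0.4 × (-22500) = 23600 + 56000 − 9000 = 70600
EV(B) = 0.56 × 103000 + 0.2 × 65000 + 0.04 × 168000 + 0.2 × 189000 = 57680 + 13000 + 6720 + 37800 = 115200
Overall = 0.4 × 70600 + 0.6 × 115200 = 28240 + 69120 = 97360

$97,360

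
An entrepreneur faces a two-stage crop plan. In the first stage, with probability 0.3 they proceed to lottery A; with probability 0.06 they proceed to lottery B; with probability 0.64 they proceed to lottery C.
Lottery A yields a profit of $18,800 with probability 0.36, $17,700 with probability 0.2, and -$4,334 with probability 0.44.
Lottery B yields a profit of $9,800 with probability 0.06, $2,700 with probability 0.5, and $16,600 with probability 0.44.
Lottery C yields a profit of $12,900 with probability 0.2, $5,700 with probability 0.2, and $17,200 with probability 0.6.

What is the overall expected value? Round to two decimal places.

EV(A) = 0.36 × 18800 + 0.2 × 17700 + 0.44 × (-4334) = 6768 + 3540 − 1906.96 = 8401.04
EV(B) = 0.06 × 9800 + 0.5 × 2700 + 0.44 × 16600 = 588 + 1350 + 7304 = 9242
EV(C) = 0.2 × 12900 + 0.2 × 5700 + 0.6 × 17200 = 2580 + 1140 + 10320 = 14040
Overall = 0.3 × 8401.04 + 0.06 × 9242 + 0.64 × 14040 = 2520.312 + 554.52 + 8985.6 = 12060.432

$12,060.43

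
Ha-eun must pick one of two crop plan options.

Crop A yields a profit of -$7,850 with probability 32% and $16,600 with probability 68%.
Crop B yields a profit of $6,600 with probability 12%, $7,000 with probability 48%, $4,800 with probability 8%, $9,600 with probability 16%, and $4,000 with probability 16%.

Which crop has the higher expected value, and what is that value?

Crop A = 0.32 × (-7850) + 0.68 × 16600 = -2512 + 11288 = 8776
Crop B = 0.12 × 6600 + 0.48 × 7000 + 0.08 × 4800 + 0.16 × 9600 + 0.16 × 4000 = 792 + 3360 + 384 + 1536 + 640 = 6712

Crop A ($8,776)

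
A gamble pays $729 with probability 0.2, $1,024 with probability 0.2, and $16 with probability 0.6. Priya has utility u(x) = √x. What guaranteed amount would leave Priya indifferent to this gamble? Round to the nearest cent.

E[u] = 0.2·√729 + 0.2·√1024 + 0.6·√16 = 0.2·27 + 0.2·32 + 0.6·4 = 14.2
CE = (14.2)² = 201.64

$201.64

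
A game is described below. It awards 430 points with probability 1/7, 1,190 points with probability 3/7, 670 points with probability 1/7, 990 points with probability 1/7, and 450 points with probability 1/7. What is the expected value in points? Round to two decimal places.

872.86 points

EV = 1/7 × 430 + 3/7 × 1190 + 1/7 × 670 + 1/7 × 990 + 1/7 × 450 = 61.4286 + 510 + 95.7143 + 141.4286 + 64.2857 = 872.8571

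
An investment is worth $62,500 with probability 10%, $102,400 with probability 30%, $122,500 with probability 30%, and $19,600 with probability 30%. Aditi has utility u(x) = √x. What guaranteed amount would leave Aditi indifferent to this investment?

$71,824

E[u] = 0.1·√62500 + 0.3·√102400 + 0.3·√122500 + 0.3·√19600 = 0.1·250 + 0.3·320 + 0.3·350 + 0.3·140 = 268
CE = (268)² = 71824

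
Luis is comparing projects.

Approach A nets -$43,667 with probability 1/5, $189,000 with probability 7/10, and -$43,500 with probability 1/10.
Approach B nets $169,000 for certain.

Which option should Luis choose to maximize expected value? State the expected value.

Approach A = 1/5 × (-43667) + 7/10 × 189000 + 1/10 × (-43500) = -8733.4 + 132300 − 4350 = 119216.6
Approach B: 169000 (certain)

Approach B ($169,000)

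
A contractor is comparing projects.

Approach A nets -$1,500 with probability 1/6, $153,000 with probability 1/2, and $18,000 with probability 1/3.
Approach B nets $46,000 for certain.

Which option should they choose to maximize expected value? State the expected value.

Approach A ($82,250)

Approach A = 1/6 × (-1500) + 1/2 × 153000 + 1/3 × 18000 = -250 + 76500 + 6000 = 82250
Approach B: 46000 (certain)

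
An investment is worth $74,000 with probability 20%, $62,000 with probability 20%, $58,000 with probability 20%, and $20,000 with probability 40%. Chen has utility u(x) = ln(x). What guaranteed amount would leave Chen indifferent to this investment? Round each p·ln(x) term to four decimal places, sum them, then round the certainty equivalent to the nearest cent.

E[u] = 0.2·ln(74000) + 0.2·ln(62000) + 0.2·ln(58000) + 0.4·ln(20000) = 2.2424 + 2.2070 + 2.1936 + 3.9614 = 10.6044
CE = e^10.6044 ≈ 40311.82

$40,311.82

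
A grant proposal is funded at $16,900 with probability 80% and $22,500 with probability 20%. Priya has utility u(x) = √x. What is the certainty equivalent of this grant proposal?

E[u] = 0.8·√16900 + 0.2·√22500 = 0.8·130 + 0.2·150 = 134
CE = (134)² = 17956

$17,956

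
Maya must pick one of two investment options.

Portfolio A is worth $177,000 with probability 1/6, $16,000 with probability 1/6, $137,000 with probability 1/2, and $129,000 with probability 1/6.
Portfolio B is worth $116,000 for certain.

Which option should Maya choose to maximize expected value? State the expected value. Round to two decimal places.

Portfolio A = 1/6 × 177000 + 1/6 × 16000 + 1/2 × 137000 + 1/6 × 129000 = 29500 + 2666.6667 + 68500 + 21500 = 122166.6667
Portfolio B: 116000 (certain)

Portfolio A ($122,166.67)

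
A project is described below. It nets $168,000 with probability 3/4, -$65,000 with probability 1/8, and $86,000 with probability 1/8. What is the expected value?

EV = 3/4 × 168000 + 1/8 × (-65000) + 1/8 × 86000 = 126000 − 8125 + 10750 = 128625

$128,625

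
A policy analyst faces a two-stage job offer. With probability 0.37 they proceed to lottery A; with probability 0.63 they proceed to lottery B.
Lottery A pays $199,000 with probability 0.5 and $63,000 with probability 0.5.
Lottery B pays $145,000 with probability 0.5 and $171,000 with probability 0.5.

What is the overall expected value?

EV(A) = 0.5 × 199000 + 0.5 × 63000 = 99500 + 31500 = 131000
EV(B) = 0.5 × 145000 + 0.5 × 171000 = 72500 + 85500 = 158000
Overall = 0.37 × 131000 + 0.63 × 158000 = 48470 + 99540 = 148010

$148,010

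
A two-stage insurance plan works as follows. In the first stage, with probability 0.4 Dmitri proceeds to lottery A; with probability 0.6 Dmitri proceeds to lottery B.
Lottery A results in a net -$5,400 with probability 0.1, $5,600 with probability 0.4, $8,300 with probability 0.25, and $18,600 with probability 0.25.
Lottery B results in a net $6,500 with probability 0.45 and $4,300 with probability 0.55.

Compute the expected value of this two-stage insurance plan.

$6,544

EV(A) = 0.1 × (-5400) + 0.4 × 5600 + 0.25 × 8300 + 0.25 × 18600 = -540 + 2240 + 2075 + 4650 = 8425
EV(B) = 0.45 × 6500 + 0.55 × 4300 = 2925 + 2365 = 5290
Overall = 0.4 × 8425 + 0.6 × 5290 = 3370 + 3174 = 6544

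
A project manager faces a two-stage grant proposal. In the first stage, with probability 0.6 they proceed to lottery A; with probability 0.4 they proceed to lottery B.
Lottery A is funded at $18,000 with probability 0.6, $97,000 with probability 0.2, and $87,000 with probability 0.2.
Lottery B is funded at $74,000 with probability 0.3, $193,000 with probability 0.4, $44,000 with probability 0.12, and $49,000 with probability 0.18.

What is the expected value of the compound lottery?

$73,960

EV(A) = 0.6 × 18000 + 0.2 × 97000 + 0.2 × 87000 = 10800 + 19400 + 17400 = 47600
EV(B) = 0.3 × 74000 + 0.4 × 193000 + 0.12 × 44000 + 0.18 × 49000 = 22200 + 77200 + 5280 + 8820 = 113500
Overall = 0.6 × 47600 + 0.4 × 113500 = 28560 + 45400 = 73960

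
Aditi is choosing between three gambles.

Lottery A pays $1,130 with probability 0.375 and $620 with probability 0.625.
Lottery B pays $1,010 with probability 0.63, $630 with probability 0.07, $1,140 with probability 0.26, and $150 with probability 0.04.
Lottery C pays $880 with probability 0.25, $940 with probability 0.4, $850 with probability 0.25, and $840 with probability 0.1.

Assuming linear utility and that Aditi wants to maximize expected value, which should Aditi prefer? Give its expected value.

Lottery B ($982.80)

Lottery A = 0.375 × 1130 + 0.625 × 620 = 423.75 + 387.5 = 811.25
Lottery B = 0.63 × 1010 + 0.07 × 630 + 0.26 × 1140 + 0.04 × 150 = 636.3 + 44.1 + 296.4 + 6 = 982.8
Lottery C = 0.25 × 880 + 0.4 × 940 + 0.25 × 850 + 0.1 × 840 = 220 + 376 + 212.5 + 84 = 892.5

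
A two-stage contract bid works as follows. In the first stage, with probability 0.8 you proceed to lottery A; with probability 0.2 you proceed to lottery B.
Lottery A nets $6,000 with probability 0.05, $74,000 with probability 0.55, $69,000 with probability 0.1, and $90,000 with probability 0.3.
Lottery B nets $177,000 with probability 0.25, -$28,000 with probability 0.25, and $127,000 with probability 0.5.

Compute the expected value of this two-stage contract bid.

$80,070

EV(A) = 0.05 × 6000 + 0.55 × 74000 + 0.1 × 69000 + 0.3 × 90000 = 300 + 40700 + 6900 + 27000 = 74900
EV(B) = 0.25 × 177000 + 0.25 × (-28000) + 0.5 × 127000 = 44250 − 7000 + 63500 = 100750
Overall = 0.8 × 74900 + 0.2 × 100750 = 59920 + 20150 = 80070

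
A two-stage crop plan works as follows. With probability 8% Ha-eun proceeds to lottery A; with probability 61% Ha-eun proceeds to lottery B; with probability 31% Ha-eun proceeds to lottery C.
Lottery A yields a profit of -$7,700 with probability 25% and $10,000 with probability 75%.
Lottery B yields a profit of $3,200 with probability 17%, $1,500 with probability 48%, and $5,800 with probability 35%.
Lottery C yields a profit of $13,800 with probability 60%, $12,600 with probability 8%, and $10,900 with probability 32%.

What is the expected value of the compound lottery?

EV(A) = 0.25 × (-7700) + 0.75 × 10000 = -1925 + 7500 = 5575
EV(B) = 0.17 × 3200 + 0.48 × 1500 + 0.35 × 5800 = 544 + 720 + 2030 = 3294
EV(C) = 0.6 × 13800 + 0.08 × 12600 + 0.32 × 10900 = 8280 + 1008 + 3488 = 12776
Overall = 0.08 × 5575 + 0.61 × 3294 + 0.31 × 12776 = 446 + 2009.34 + 3960.56 = 6415.9

$6,415.90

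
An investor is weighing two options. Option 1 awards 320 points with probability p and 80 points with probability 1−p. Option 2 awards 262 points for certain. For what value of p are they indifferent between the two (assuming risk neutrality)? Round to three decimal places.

p = 0.758

p·320 + (1−p)·80 = 262
240p + 80 = 262
p = (262 − 80) / 240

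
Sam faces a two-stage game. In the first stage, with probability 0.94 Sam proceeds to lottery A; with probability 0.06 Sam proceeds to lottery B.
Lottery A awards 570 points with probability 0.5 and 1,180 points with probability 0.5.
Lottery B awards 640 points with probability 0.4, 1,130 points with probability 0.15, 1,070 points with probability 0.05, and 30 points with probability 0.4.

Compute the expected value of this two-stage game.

EV(A) = 0.5 × 570 + 0.5 × 1180 = 285 + 590 = 875
EV(B) = 0.4 × 640 + 0.15 × 1130 + 0.05 × 1070 + 0.4 × 30 = 256 + 169.5 + 53.5 + 12 = 491
Overall = 0.94 × 875 + 0.06 × 491 = 822.5 + 29.46 = 851.96

851.96 points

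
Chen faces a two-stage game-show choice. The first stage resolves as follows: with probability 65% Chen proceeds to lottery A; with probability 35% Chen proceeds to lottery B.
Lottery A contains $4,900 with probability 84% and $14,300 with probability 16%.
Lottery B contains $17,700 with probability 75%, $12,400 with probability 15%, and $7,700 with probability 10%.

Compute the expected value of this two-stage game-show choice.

EV(A) = 0.84 × 4900 + 0.16 × 14300 = 4116 + 2288 = 6404
EV(B) = 0.75 × 17700 + 0.15 × 12400 + 0.1 × 7700 = 13275 + 1860 + 770 = 15905
Overall = 0.65 × 6404 + 0.35 × 15905 = 4162.6 + 5566.75 = 9729.35

$9,729.35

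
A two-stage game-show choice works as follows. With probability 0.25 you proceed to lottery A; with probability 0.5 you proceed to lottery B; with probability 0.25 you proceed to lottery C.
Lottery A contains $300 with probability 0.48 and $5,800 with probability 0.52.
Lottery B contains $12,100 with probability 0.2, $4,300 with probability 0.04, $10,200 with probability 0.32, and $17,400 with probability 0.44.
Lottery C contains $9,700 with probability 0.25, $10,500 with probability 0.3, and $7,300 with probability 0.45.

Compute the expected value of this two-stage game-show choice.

EV(A) = 0.48 × 300 + 0.52 × 5800 = 144 + 3016 = 3160
EV(B) = 0.2 × 12100 + 0.04 × 4300 + 0.32 × 10200 + 0.44 × 17400 = 2420 + 172 + 3264 + 7656 = 13512
EV(C) = 0.25 × 9700 + 0.3 × 10500 + 0.45 × 7300 = 2425 + 3150 + 3285 = 8860
Overall = 0.25 × 3160 + 0.5 × 13512 + 0.25 × 8860 = 790 + 6756 + 2215 = 9761

$9,761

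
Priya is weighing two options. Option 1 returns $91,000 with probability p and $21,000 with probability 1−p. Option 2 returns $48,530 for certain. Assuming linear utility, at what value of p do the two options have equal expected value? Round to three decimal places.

p = 0.393

p·91000 + (1−p)·21000 = 48530
70000p + 21000 = 48530
p = (48530 − 21000) / 70000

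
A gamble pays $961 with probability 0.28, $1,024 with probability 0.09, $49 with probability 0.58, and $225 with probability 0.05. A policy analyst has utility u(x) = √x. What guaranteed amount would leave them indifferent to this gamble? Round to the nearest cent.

$267.98

E[u] = 0.28·√961 + 0.09·√1024 + 0.58·√49 + 0.05·√225 = 0.28·31 + 0.09·32 + 0.58·7 + 0.05·15 = 16.37
CE = (16.37)² = 267.9769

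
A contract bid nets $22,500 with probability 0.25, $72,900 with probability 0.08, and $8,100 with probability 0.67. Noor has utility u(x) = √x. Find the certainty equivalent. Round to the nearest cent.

$14,256.36

E[u] = 0.25·√22500 + 0.08·√72900 + 0.67·√8100 = 0.25·150 + 0.08·270 + 0.67·90 = 119.4
CE = (119.4)² = 14256.36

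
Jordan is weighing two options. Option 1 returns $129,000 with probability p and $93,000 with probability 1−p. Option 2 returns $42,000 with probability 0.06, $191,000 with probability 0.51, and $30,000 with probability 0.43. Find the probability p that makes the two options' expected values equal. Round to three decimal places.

p = 0.551

EV(Option 2) = 0.06 × 42000 + 0.51 × 191000 + 0.43 × 30000 = 2520 + 97410 + 12900 = 112830
p·129000 + (1−p)·93000 = 112830
36000p + 93000 = 112830
p = (112830 − 93000) / 36000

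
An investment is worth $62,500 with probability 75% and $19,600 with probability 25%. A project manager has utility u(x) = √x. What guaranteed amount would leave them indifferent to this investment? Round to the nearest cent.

E[u] = 0.75·√62500 + 0.25·√19600 = 0.75·250 + 0.25·140 = 222.5
CE = (222.5)² = 49506.25

$49,506.25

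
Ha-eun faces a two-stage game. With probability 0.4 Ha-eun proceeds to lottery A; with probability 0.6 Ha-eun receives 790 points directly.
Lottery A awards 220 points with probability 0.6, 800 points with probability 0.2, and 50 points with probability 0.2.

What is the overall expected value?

EV(A) = 0.6 × 220 + 0.2 × 800 + 0.2 × 50 = 132 + 160 + 10 = 302
Branch B: 790 (certain)
Overall = 0.4 × 302 + 0.6 × 790 = 120.8 + 474 = 594.8

594.8 points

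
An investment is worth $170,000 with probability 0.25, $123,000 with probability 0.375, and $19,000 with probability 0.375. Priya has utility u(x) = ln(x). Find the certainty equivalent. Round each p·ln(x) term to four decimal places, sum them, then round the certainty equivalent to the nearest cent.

$66,204.25

E[u] = 0.25·ln(170000) + 0.375·ln(123000) + 0.375·ln(19000) = 3.0109 + 4.3950 + 3.6946 = 11.1005
CE = e^11.1005 ≈ 66204.25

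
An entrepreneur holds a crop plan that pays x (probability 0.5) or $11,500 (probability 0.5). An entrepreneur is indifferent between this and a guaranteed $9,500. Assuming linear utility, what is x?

0.5·x + 0.5·11500 = 9500
0.5·x = 9500 − 5750 = 3750
x = 3750 / 0.5 = 7500

x = $7,500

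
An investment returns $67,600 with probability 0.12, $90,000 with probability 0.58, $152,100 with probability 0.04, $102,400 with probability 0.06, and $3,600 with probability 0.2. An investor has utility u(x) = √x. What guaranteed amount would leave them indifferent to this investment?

E[u] = 0.12·√67600 + 0.58·√90000 + 0.04·√152100 + 0.06·√102400 + 0.2·√3600 = 0.12·260 + 0.58·300 + 0.04·390 + 0.06·320 + 0.2·60 = 252
CE = (252)² = 63504

$63,504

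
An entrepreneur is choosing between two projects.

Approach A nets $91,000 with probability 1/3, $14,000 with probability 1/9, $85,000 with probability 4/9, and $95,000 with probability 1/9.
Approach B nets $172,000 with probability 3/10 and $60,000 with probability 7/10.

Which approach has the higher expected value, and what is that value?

Approach A = 1/3 × 91000 + 1/9 × 14000 + 4/9 × 85000 + 1/9 × 95000 = 30333.3333 + 1555.5556 + 37777.7778 + 10555.5556 = 80222.2222
Approach B = 3/10 × 172000 + 7/10 × 60000 = 51600 + 42000 = 93600

Approach B ($93,600)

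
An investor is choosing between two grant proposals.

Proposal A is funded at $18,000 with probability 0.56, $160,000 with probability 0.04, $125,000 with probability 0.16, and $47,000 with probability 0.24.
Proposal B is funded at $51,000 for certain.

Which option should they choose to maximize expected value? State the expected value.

Proposal B ($51,000)

Proposal A = 0.56 × 18000 + 0.04 × 160000 + 0.16 × 125000 + 0.24 × 47000 = 10080 + 6400 + 20000 + 11280 = 47760
Proposal B: 51000 (certain)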